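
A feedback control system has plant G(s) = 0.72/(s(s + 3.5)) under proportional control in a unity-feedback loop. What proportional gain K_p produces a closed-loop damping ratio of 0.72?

Closed-loop characteristic equation: s² + 3.5s + K_p·0.72 = 0.
So ω_n = √(0.72K_p) and 2ζω_n = 3.5, giving ζ = 3.5/(2√(0.72K_p)).
Setting ζ = 0.72: √(0.72K_p) = 3.5/(2·0.72) = 2.431, so K_p = 5.908/0.72 = 8.21.

K_p = 8.21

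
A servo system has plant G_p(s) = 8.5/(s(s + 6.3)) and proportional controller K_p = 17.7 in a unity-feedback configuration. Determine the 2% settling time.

T_s ≈ 1.27 s

The closed-loop denominator s² + 6.3s + 150.4 gives ω_n = √150.4 = 12.27 and ζ = 6.3/(2ω_n) = 0.2568.
2% settling time T_s ≈ 4/(ζω_n) = 4/3.15 = 1.27 s.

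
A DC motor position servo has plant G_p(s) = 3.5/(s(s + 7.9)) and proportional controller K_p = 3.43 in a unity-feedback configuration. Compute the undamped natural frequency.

ω_n = 3.46 rad/s

With unity feedback the closed-loop characteristic equation is s² + 7.9s + 3.43·3.5 = s² + 7.9s + 12.01 = 0.
Matching s² + 2ζω_n s + ω_n²: ω_n = √12.01 = 3.465 rad/s and 2ζω_n = 7.9, so ζ = 7.9/(2·3.465) = 1.14.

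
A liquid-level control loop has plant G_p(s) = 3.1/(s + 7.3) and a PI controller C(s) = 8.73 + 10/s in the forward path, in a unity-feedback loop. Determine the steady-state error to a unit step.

The open loop C(s)G_p(s) has a pole at the origin (type 1), so the static position error constant is infinite and e_ss = 1/(1+∞) = 0.

0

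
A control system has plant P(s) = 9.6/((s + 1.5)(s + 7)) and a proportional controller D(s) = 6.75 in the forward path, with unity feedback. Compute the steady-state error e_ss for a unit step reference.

0.139

The loop is type 0. Static position error constant K_pos = D(0)·P(0) = 6.75·0.9143 = 6.171.
Steady-state error to a unit step: e_ss = 1/(1+K_pos) = 1/7.171 = 0.139.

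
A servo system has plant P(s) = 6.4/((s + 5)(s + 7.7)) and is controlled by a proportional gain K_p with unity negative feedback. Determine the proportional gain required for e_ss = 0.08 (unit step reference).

Steady-state error for a unit step on this type-0 loop is 1/(1 + K_p·P(0)).
P(0) = 0.1662. Require 1/(1 + K_p·0.1662) = 0.08, so 1 + 0.1662·K_p = 12.5.
K_p = (12.5 − 1)/0.1662 = 69.2.

K_p = 69.2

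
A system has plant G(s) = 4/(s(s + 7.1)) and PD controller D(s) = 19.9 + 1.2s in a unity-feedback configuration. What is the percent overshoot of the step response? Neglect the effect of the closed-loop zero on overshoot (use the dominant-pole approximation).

6.01%

Forward path: (19.9 + 1.2s)·4/(s(s+7.1)). The closed-loop characteristic equation is s² + (7.1 + 4·1.2)s + 4·19.9 = 0.
That is s² + 11.9s + 79.6 = 0, so ω_n = 8.922 rad/s and ζ = 11.9/(2·8.922) = 0.6669.
%OS = 100·exp(−πζ/√(1−ζ²)) = 6.01%.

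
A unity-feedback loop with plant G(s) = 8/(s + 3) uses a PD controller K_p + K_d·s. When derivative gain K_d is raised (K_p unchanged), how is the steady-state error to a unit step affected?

K_d affects only the transient (the s-coefficient); the DC loop gain, and hence e_ss, depends only on K_p.

unchanged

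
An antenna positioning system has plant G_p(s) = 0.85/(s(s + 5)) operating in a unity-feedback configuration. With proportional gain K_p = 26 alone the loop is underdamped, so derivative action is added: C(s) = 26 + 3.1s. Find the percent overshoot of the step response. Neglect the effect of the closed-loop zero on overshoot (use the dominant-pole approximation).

1.26%

Forward path: (26 + 3.1s)·0.85/(s(s+5)). The closed-loop characteristic equation is s² + (5 + 0.85·3.1)s + 0.85·26 = 0.
That is s² + 7.635s + 22.1 = 0, so ω_n = 4.701 rad/s and ζ = 7.635/(2·4.701) = 0.8121.
%OS = 100·exp(−πζ/√(1−ζ²)) = 1.26%.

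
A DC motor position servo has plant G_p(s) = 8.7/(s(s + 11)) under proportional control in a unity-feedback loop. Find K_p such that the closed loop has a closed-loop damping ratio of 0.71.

K_p = 6.9

Closed-loop characteristic equation: s² + 11s + K_p·8.7 = 0.
So ω_n = √(8.7K_p) and 2ζω_n = 11, giving ζ = 11/(2√(8.7K_p)).
Setting ζ = 0.71: √(8.7K_p) = 11/(2·0.71) = 7.746, so K_p = 60.01/8.7 = 6.9.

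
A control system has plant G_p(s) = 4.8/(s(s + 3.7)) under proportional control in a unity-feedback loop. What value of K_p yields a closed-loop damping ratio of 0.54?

Closed-loop characteristic equation: s² + 3.7s + K_p·4.8 = 0.
So ω_n = √(4.8K_p) and 2ζω_n = 3.7, giving ζ = 3.7/(2√(4.8K_p)).
Setting ζ = 0.54: √(4.8K_p) = 3.7/(2·0.54) = 3.426, so K_p = 11.74/4.8 = 2.45.

K_p = 2.45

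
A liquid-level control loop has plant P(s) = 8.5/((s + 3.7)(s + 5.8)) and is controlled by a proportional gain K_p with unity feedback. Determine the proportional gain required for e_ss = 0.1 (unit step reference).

K_p = 22.7

The loop is type 0, so e_ss(step) = 1/(1 + K_pos) with K_pos = K_p·P(0).
P(0) = 0.3961. Require 1/(1 + K_p·0.3961) = 0.1, so 1 + 0.3961·K_p = 10.
K_p = (10 − 1)/0.3961 = 22.7.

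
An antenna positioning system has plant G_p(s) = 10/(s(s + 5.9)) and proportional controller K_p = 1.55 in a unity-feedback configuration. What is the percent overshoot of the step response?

2.86%

Closed-loop characteristic equation: s² + 5.9s + 15.5 = 0, so ω_n = 3.937 rad/s and ζ = 5.9/(2·3.937) = 0.7493.
%OS = 100·exp(−πζ/√(1−ζ²)) = 100·exp(−π·0.7493/√0.4385) = 2.86%.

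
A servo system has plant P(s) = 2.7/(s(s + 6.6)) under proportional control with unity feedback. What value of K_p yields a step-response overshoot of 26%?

K_p = 26

From %OS = 100·exp(−πζ/√(1−ζ²)) = 26%, ζ = −ln(0.26)/√(π²+ln²(0.26)) = 0.3941.
Characteristic equation s² + 6.6s + 2.7K_p = 0 gives ζ = 6.6/(2√(2.7K_p)).
Setting ζ = 0.3941: √(2.7K_p) = 6.6/(2·0.3941) = 8.374, so K_p = 70.12/2.7 = 26.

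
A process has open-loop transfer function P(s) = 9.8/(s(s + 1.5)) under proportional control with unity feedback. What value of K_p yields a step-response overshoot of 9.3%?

K_p = 0.158

From %OS = 100·exp(−πζ/√(1−ζ²)) = 9.3%, ζ = −ln(0.093)/√(π²+ln²(0.093)) = 0.6031.
Characteristic equation s² + 1.5s + 9.8K_p = 0 gives ζ = 1.5/(2√(9.8K_p)).
Setting ζ = 0.6031: √(9.8K_p) = 1.5/(2·0.6031) = 1.244, so K_p = 1.547/9.8 = 0.158.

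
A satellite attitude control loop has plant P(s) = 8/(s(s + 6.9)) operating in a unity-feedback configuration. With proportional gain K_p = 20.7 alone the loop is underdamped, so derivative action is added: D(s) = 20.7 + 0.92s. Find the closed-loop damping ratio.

Forward path: (20.7 + 0.92s)·8/(s(s+6.9)). The closed-loop characteristic equation is s² + (6.9 + 8·0.92)s + 8·20.7 = 0.
That is s² + 14.26s + 165.6 = 0, so ω_n = 12.87 rad/s and ζ = 14.26/(2·12.87) = 0.5541.

ζ = 0.554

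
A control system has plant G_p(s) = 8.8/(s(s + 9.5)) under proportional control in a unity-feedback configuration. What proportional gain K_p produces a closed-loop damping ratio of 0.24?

K_p = 44.5

Closed-loop characteristic equation: s² + 9.5s + K_p·8.8 = 0.
So ω_n = √(8.8K_p) and 2ζω_n = 9.5, giving ζ = 9.5/(2√(8.8K_p)).
Setting ζ = 0.24: √(8.8K_p) = 9.5/(2·0.24) = 19.79, so K_p = 391.7/8.8 = 44.5.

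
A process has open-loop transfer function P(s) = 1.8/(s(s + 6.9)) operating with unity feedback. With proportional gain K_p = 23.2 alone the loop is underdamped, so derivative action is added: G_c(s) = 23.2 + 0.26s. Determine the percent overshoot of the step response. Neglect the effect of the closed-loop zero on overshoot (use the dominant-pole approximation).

11.3%

Forward path: (23.2 + 0.26s)·1.8/(s(s+6.9)). The closed-loop characteristic equation is s² + (6.9 + 1.8·0.26)s + 1.8·23.2 = 0.
That is s² + 7.368s + 41.76 = 0, so ω_n = 6.462 rad/s and ζ = 7.368/(2·6.462) = 0.5701.
%OS = 100·exp(−πζ/√(1−ζ²)) = 11.3%.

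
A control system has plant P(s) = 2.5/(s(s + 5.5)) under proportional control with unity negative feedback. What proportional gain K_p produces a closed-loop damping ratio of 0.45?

K_p = 14.9

Closed-loop characteristic equation: s² + 5.5s + K_p·2.5 = 0.
So ω_n = √(2.5K_p) and 2ζω_n = 5.5, giving ζ = 5.5/(2√(2.5K_p)).
Setting ζ = 0.45: √(2.5K_p) = 5.5/(2·0.45) = 6.111, so K_p = 37.35/2.5 = 14.9.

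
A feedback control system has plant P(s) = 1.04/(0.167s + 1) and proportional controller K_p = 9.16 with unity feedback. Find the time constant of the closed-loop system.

Closed loop: T(s) = K_p·P/(1+K_p·P) = 9.526/(0.167s + 1 + 9.526), with pole at s = −(1 + 9.526)/0.167 = −63.03.
Closed-loop time constant τ = 1/63.03 = 0.0159 s.

τ = 0.0159 s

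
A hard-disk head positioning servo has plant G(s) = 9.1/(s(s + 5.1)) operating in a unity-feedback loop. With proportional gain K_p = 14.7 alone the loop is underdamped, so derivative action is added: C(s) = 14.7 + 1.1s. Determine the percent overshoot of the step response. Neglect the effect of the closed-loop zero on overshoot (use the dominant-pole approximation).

6.65%

Forward path: (14.7 + 1.1s)·9.1/(s(s+5.1)). The closed-loop characteristic equation is s² + (5.1 + 9.1·1.1)s + 9.1·14.7 = 0.
That is s² + 15.11s + 133.8 = 0, so ω_n = 11.57 rad/s and ζ = 15.11/(2·11.57) = 0.6532.
%OS = 100·exp(−πζ/√(1−ζ²)) = 6.65%.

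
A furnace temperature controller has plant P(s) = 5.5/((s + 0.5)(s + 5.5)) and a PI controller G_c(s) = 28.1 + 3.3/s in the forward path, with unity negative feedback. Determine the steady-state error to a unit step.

0

The open loop G_c(s)P(s) has a pole at the origin (type 1), so the static position error constant is infinite and e_ss = 1/(1+∞) = 0.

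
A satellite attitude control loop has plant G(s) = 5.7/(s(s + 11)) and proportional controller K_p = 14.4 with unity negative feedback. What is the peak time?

Closed-loop characteristic equation: s² + 11s + 82.08 = 0, so ω_n = 9.06 rad/s and ζ = 11/(2·9.06) = 0.6071.
Damped frequency ω_d = ω_n√(1−ζ²) = 7.199 rad/s, so peak time T_p = π/ω_d = 0.436 s.

T_p = 0.436 s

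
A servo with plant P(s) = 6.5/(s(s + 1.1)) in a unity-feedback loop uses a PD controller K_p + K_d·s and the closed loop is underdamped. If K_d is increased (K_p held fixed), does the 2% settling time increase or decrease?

decrease

Characteristic equation s² + (1.1 + 6.5K_d)s + 6.5K_p = 0: raising K_d increases ζω_n = (1.1+6.5K_d)/2 while the loop stays underdamped, so T_s ≈ 4/(ζω_n) decreases.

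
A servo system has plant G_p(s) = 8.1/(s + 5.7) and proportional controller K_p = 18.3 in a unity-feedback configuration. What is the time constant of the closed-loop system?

Closed-loop transfer function: T(s) = K_p·G_p(s)/(1 + K_p·G_p(s)) = 148.2/(s + 5.7 + 148.2) = 148.2/(s + 153.9).
Time constant τ = 1/153.9 = 0.0065 s.

τ = 0.0065 s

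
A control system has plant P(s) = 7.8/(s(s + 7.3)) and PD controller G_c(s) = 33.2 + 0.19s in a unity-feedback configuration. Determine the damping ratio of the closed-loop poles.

Forward path: (33.2 + 0.19s)·7.8/(s(s+7.3)). The closed-loop characteristic equation is s² + (7.3 + 7.8·0.19)s + 7.8·33.2 = 0.
That is s² + 8.782s + 259 = 0, so ω_n = 16.09 rad/s and ζ = 8.782/(2·16.09) = 0.2729.

ζ = 0.273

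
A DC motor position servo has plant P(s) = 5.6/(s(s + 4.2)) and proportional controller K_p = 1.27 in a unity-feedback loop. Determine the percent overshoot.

1.81%

Closed-loop characteristic equation: s² + 4.2s + 7.112 = 0, so ω_n = 2.667 rad/s and ζ = 4.2/(2·2.667) = 0.7875.
%OS = 100·exp(−πζ/√(1−ζ²)) = 100·exp(−π·0.7875/√0.3799) = 1.81%.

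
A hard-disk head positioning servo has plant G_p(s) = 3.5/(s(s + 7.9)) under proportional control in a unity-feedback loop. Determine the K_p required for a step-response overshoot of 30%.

From %OS = 100·exp(−πζ/√(1−ζ²)) = 30%, ζ = −ln(0.3)/√(π²+ln²(0.3)) = 0.3579.
Characteristic equation s² + 7.9s + 3.5K_p = 0 gives ζ = 7.9/(2√(3.5K_p)).
Setting ζ = 0.3579: √(3.5K_p) = 7.9/(2·0.3579) = 11.04, so K_p = 121.8/3.5 = 34.8.

K_p = 34.8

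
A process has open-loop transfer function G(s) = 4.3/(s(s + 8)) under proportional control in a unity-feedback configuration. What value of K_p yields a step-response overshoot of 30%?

K_p = 29.1

From %OS = 100·exp(−πζ/√(1−ζ²)) = 30%, ζ = −ln(0.3)/√(π²+ln²(0.3)) = 0.3579.
Characteristic equation s² + 8s + 4.3K_p = 0 gives ζ = 8/(2√(4.3K_p)).
Setting ζ = 0.3579: √(4.3K_p) = 8/(2·0.3579) = 11.18, so K_p = 124.9/4.3 = 29.1.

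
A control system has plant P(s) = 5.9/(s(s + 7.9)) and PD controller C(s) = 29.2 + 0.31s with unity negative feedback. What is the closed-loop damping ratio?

Forward path: (29.2 + 0.31s)·5.9/(s(s+7.9)). The closed-loop characteristic equation is s² + (7.9 + 5.9·0.31)s + 5.9·29.2 = 0.
That is s² + 9.729s + 172.3 = 0, so ω_n = 13.13 rad/s and ζ = 9.729/(2·13.13) = 0.3706.

ζ = 0.371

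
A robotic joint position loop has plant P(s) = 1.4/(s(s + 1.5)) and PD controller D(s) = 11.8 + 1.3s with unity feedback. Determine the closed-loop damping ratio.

ζ = 0.408

Forward path: (11.8 + 1.3s)·1.4/(s(s+1.5)). The closed-loop characteristic equation is s² + (1.5 + 1.4·1.3)s + 1.4·11.8 = 0.
That is s² + 3.32s + 16.52 = 0, so ω_n = 4.064 rad/s and ζ = 3.32/(2·4.064) = 0.4084.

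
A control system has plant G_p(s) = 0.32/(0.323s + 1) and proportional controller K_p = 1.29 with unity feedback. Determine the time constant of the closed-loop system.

τ = 0.229 s

Closed loop: T(s) = K_p·G_p/(1+K_p·G_p) = 0.4128/(0.323s + 1 + 0.4128), with pole at s = −(1 + 0.4128)/0.323 = −4.374.
Closed-loop time constant τ = 1/4.374 = 0.229 s.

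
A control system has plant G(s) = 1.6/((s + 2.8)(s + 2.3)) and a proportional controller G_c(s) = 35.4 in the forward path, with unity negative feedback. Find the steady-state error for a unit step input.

The loop is type 0. Static position error constant K_pos = G_c(0)·G(0) = 35.4·0.2484 = 8.795.
Steady-state error to a unit step: e_ss = 1/(1+K_pos) = 1/9.795 = 0.102.

0.102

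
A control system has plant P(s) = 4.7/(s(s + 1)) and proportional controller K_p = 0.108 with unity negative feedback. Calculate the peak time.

From 1 + K_pP(s) = 0: s² + 1s + 0.5076 = 0 ⇒ ω_n = 0.7125, ζ = 0.7018.
Damped frequency ω_d = ω_n√(1−ζ²) = 0.5075 rad/s, so peak time T_p = π/ω_d = 6.19 s.

T_p = 6.19 s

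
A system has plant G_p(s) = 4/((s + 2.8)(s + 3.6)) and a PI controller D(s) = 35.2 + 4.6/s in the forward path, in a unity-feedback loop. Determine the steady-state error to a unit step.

The open loop D(s)G_p(s) has a pole at the origin (type 1), so the static position error constant is infinite and e_ss = 1/(1+∞) = 0.

0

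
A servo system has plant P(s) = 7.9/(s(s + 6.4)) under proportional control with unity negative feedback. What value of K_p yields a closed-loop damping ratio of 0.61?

Closed-loop characteristic equation: s² + 6.4s + K_p·7.9 = 0.
So ω_n = √(7.9K_p) and 2ζω_n = 6.4, giving ζ = 6.4/(2√(7.9K_p)).
Setting ζ = 0.61: √(7.9K_p) = 6.4/(2·0.61) = 5.246, so K_p = 27.52/7.9 = 3.48.

K_p = 3.48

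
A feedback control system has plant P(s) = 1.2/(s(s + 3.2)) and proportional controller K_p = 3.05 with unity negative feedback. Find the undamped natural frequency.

ω_n = 1.91 rad/s

The closed-loop denominator is s(s+3.2) + 3.05·1.2 = s² + 3.2s + 3.66.
So ω_n² = 3.66 ⇒ ω_n = 1.913 rad/s, and ζ = 3.2/(2ω_n) = 0.836.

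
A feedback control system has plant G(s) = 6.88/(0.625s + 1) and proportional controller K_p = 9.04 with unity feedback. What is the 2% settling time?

Closed loop: T(s) = K_p·G/(1+K_p·G) = 62.2/(0.625s + 1 + 62.2), with pole at s = −(1 + 62.2)/0.625 = −101.1.
τ = 1/101.1 = 0.00989 s, so 2% settling time ≈ 4τ = 0.0396 s.

T_s ≈ 0.0396 s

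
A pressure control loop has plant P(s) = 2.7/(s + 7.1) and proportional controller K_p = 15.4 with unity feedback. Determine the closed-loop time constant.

Closed-loop transfer function: T(s) = K_p·P(s)/(1 + K_p·P(s)) = 41.58/(s + 7.1 + 41.58) = 41.58/(s + 48.68).
Time constant τ = 1/48.68 = 0.0205 s.

τ = 0.0205 s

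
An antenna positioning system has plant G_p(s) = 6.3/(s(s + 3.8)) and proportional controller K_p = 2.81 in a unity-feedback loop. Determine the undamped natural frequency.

1 + K_p·G_p(s) = 0 gives s² + 3.8s + 17.7 = 0.
Matching s² + 2ζω_n s + ω_n²: ω_n = √17.7 = 4.207 rad/s and 2ζω_n = 3.8, so ζ = 3.8/(2·4.207) = 0.452.

ω_n = 4.21 rad/s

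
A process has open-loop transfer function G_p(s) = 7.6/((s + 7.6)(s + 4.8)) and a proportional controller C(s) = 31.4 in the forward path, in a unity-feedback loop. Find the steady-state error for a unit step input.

0.133

The loop is type 0. Static position error constant K_pos = C(0)·G_p(0) = 31.4·0.2083 = 6.542.
Steady-state error to a unit step: e_ss = 1/(1+K_pos) = 1/7.542 = 0.133.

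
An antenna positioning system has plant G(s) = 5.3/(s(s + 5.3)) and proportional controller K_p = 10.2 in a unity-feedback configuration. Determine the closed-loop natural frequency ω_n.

ω_n = 7.35 rad/s

With unity feedback the closed-loop characteristic equation is s² + 5.3s + 10.2·5.3 = s² + 5.3s + 54.06 = 0.
Matching s² + 2ζω_n s + ω_n²: ω_n = √54.06 = 7.353 rad/s and 2ζω_n = 5.3, so ζ = 5.3/(2·7.353) = 0.36.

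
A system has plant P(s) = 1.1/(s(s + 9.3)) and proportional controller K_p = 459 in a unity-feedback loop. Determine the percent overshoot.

51.5%

From 1 + K_pP(s) = 0: s² + 9.3s + 504.9 = 0 ⇒ ω_n = 22.47, ζ = 0.2069.
%OS = 100·exp(−πζ/√(1−ζ²)) = 100·exp(−π·0.2069/√0.9572) = 51.5%.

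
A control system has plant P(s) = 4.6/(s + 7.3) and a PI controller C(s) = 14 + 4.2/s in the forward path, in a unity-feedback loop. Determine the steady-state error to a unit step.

The open loop C(s)P(s) has a pole at the origin (type 1), so the static position error constant is infinite and e_ss = 1/(1+∞) = 0.

0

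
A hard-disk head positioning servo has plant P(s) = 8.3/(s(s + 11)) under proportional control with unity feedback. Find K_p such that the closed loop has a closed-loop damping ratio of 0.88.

Closed-loop characteristic equation: s² + 11s + K_p·8.3 = 0.
So ω_n = √(8.3K_p) and 2ζω_n = 11, giving ζ = 11/(2√(8.3K_p)).
Setting ζ = 0.88: √(8.3K_p) = 11/(2·0.88) = 6.25, so K_p = 39.06/8.3 = 4.71.

K_p = 4.71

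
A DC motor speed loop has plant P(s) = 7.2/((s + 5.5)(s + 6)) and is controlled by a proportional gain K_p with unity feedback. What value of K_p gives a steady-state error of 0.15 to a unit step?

K_p = 26

For a type-0 loop with proportional control, e_ss = 1/(1 + K_p·P(0)).
P(0) = 0.2182. Require 1/(1 + K_p·0.2182) = 0.15, so 1 + 0.2182·K_p = 6.667.
K_p = (6.667 − 1)/0.2182 = 26.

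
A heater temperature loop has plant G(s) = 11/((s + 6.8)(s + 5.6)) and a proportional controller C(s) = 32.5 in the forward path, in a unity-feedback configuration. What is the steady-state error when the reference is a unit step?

0.0963

The loop is type 0. Static position error constant K_pos = C(0)·G(0) = 32.5·0.2889 = 9.388.
Steady-state error to a unit step: e_ss = 1/(1+K_pos) = 1/10.39 = 0.0963.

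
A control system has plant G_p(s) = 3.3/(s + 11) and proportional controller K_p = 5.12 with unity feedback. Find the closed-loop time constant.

τ = 0.0358 s

Closed-loop transfer function: T(s) = K_p·G_p(s)/(1 + K_p·G_p(s)) = 16.9/(s + 11 + 16.9) = 16.9/(s + 27.9).
Time constant τ = 1/27.9 = 0.0358 s.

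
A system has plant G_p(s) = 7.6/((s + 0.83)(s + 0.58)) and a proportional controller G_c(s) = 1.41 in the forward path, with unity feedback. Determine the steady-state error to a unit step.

0.043

The loop is type 0. Static position error constant K_pos = G_c(0)·G_p(0) = 1.41·15.79 = 22.26.
Steady-state error to a unit step: e_ss = 1/(1+K_pos) = 1/23.26 = 0.043.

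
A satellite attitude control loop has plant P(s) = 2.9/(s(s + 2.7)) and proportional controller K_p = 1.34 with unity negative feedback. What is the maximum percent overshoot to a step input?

The closed-loop denominator s² + 2.7s + 3.886 gives ω_n = √3.886 = 1.971 and ζ = 2.7/(2ω_n) = 0.6848.
%OS = 100·exp(−πζ/√(1−ζ²)) = 100·exp(−π·0.6848/√0.531) = 5.22%.

5.22%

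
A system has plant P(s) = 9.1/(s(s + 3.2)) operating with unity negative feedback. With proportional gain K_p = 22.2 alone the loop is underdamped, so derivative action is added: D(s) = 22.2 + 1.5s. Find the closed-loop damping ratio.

Forward path: (22.2 + 1.5s)·9.1/(s(s+3.2)). The closed-loop characteristic equation is s² + (3.2 + 9.1·1.5)s + 9.1·22.2 = 0.
That is s² + 16.85s + 202 = 0, so ω_n = 14.21 rad/s and ζ = 16.85/(2·14.21) = 0.5928.

ζ = 0.593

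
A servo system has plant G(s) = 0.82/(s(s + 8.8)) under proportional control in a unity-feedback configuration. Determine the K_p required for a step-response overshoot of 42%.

From %OS = 100·exp(−πζ/√(1−ζ²)) = 42%, ζ = −ln(0.42)/√(π²+ln²(0.42)) = 0.2662.
Characteristic equation s² + 8.8s + 0.82K_p = 0 gives ζ = 8.8/(2√(0.82K_p)).
Setting ζ = 0.2662: √(0.82K_p) = 8.8/(2·0.2662) = 16.53, so K_p = 273.3/0.82 = 333.

K_p = 333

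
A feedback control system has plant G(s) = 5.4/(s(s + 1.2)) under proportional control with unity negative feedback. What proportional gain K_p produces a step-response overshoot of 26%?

K_p = 0.429

From %OS = 100·exp(−πζ/√(1−ζ²)) = 26%, ζ = −ln(0.26)/√(π²+ln²(0.26)) = 0.3941.
Characteristic equation s² + 1.2s + 5.4K_p = 0 gives ζ = 1.2/(2√(5.4K_p)).
Setting ζ = 0.3941: √(5.4K_p) = 1.2/(2·0.3941) = 1.523, so K_p = 2.318/5.4 = 0.429.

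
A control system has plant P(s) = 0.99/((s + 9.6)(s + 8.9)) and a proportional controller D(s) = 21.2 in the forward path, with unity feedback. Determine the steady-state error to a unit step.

0.803

The loop is type 0. Static position error constant K_pos = D(0)·P(0) = 21.2·0.01159 = 0.2456.
Steady-state error to a unit step: e_ss = 1/(1+K_pos) = 1/1.246 = 0.803.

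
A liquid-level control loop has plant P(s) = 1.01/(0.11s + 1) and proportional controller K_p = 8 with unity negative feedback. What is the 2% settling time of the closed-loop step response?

T_s ≈ 0.0485 s

Closed loop: T(s) = K_p·P/(1+K_p·P) = 8.08/(0.11s + 1 + 8.08), with pole at s = −(1 + 8.08)/0.11 = −82.55.
τ = 1/82.55 = 0.01211 s, so 2% settling time ≈ 4τ = 0.0485 s.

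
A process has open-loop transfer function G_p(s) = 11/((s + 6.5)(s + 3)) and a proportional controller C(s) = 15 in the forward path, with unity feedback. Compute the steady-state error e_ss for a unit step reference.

0.106

The loop is type 0. Static position error constant K_pos = C(0)·G_p(0) = 15·0.5641 = 8.462.
Steady-state error to a unit step: e_ss = 1/(1+K_pos) = 1/9.462 = 0.106.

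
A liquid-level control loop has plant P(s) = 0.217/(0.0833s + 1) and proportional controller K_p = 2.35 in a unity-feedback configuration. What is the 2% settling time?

T_s ≈ 0.221 s

Closed loop: T(s) = K_p·P/(1+K_p·P) = 0.51/(0.0833s + 1 + 0.51), with pole at s = −(1 + 0.51)/0.0833 = −18.13.
τ = 1/18.13 = 0.05517 s, so 2% settling time ≈ 4τ = 0.221 s.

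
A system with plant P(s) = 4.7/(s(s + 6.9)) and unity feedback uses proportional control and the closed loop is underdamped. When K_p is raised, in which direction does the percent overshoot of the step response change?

increase

Characteristic equation s² + 6.9s + K_p·4.7 = 0: raising K_p raises ω_n while 2ζω_n = 6.9 is fixed, so ζ falls and overshoot grows.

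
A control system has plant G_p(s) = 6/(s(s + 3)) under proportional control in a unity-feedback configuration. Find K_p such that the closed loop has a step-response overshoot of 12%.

From %OS = 100·exp(−πζ/√(1−ζ²)) = 12%, ζ = −ln(0.12)/√(π²+ln²(0.12)) = 0.5594.
Characteristic equation s² + 3s + 6K_p = 0 gives ζ = 3/(2√(6K_p)).
Setting ζ = 0.5594: √(6K_p) = 3/(2·0.5594) = 2.681, so K_p = 7.19/6 = 1.2.

K_p = 1.2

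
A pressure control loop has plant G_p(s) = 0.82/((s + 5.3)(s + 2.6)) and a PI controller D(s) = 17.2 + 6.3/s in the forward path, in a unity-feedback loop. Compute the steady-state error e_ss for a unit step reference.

The open loop D(s)G_p(s) has a pole at the origin (type 1), so the static position error constant is infinite and e_ss = 1/(1+∞) = 0.

0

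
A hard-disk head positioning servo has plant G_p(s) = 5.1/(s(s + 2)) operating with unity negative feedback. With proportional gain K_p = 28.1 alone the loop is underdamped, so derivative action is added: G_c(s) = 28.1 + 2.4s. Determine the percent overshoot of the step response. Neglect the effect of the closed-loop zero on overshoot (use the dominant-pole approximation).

Forward path: (28.1 + 2.4s)·5.1/(s(s+2)). The closed-loop characteristic equation is s² + (2 + 5.1·2.4)s + 5.1·28.1 = 0.
That is s² + 14.24s + 143.3 = 0, so ω_n = 11.97 rad/s and ζ = 14.24/(2·11.97) = 0.5948.
%OS = 100·exp(−πζ/√(1−ζ²)) = 9.79%.

9.79%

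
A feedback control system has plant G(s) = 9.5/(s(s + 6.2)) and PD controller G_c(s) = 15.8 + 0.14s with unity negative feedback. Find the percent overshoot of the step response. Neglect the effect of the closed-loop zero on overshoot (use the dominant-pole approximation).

36.3%

Forward path: (15.8 + 0.14s)·9.5/(s(s+6.2)). The closed-loop characteristic equation is s² + (6.2 + 9.5·0.14)s + 9.5·15.8 = 0.
That is s² + 7.53s + 150.1 = 0, so ω_n = 12.25 rad/s and ζ = 7.53/(2·12.25) = 0.3073.
%OS = 100·exp(−πζ/√(1−ζ²)) = 36.3%.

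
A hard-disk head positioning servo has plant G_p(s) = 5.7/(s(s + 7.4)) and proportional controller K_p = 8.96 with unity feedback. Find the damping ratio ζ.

ζ = 0.518

1 + K_p·G_p(s) = 0 gives s² + 7.4s + 51.07 = 0.
Matching s² + 2ζω_n s + ω_n²: ω_n = √51.07 = 7.146 rad/s and 2ζω_n = 7.4, so ζ = 7.4/(2·7.146) = 0.518.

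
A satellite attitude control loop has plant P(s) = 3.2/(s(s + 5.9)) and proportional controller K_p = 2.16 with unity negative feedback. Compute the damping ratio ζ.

ζ = 1.12

The closed-loop denominator is s(s+5.9) + 2.16·3.2 = s² + 5.9s + 6.912.
Matching s² + 2ζω_n s + ω_n²: ω_n = √6.912 = 2.629 rad/s and 2ζω_n = 5.9, so ζ = 5.9/(2·2.629) = 1.12.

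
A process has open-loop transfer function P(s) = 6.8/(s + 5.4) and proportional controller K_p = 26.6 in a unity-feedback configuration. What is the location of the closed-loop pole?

Closed-loop transfer function: T(s) = K_p·P(s)/(1 + K_p·P(s)) = 180.9/(s + 5.4 + 180.9) = 180.9/(s + 186.3).
The closed-loop pole is at s = −186.3.

s = -186.3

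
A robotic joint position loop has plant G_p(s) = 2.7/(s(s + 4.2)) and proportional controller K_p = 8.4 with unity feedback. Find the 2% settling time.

T_s ≈ 1.9 s

Closed-loop characteristic equation: s² + 4.2s + 22.68 = 0, so ω_n = 4.762 rad/s and ζ = 4.2/(2·4.762) = 0.441.
2% settling time T_s ≈ 4/(ζω_n) = 4/2.1 = 1.9 s.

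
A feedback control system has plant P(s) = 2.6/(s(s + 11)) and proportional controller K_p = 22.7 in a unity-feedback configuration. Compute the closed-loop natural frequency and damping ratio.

ω_n = 7.68 rad/s, ζ = 0.716

With unity feedback the closed-loop characteristic equation is s² + 11s + 22.7·2.6 = s² + 11s + 59.02 = 0.
Matching s² + 2ζω_n s + ω_n²: ω_n = √59.02 = 7.682 rad/s and 2ζω_n = 11, so ζ = 11/(2·7.682) = 0.716.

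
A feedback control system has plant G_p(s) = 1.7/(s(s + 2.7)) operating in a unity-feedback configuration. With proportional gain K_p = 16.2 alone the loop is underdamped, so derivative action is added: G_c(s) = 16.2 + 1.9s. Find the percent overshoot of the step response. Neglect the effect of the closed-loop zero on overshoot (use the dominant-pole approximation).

11.6%

Forward path: (16.2 + 1.9s)·1.7/(s(s+2.7)). The closed-loop characteristic equation is s² + (2.7 + 1.7·1.9)s + 1.7·16.2 = 0.
That is s² + 5.93s + 27.54 = 0, so ω_n = 5.248 rad/s and ζ = 5.93/(2·5.248) = 0.565.
%OS = 100·exp(−πζ/√(1−ζ²)) = 11.6%.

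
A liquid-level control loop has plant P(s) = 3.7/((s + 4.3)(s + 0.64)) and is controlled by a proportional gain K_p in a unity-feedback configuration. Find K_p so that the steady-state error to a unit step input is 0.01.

The loop is type 0, so e_ss(step) = 1/(1 + K_pos) with K_pos = K_p·P(0).
P(0) = 1.344. Require 1/(1 + K_p·1.344) = 0.01, so 1 + 1.344·K_p = 100.
K_p = (100 − 1)/1.344 = 73.6.

K_p = 73.6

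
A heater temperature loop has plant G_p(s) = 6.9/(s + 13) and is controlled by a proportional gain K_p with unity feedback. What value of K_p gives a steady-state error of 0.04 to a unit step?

The loop is type 0, so e_ss(step) = 1/(1 + K_pos) with K_pos = K_p·G_p(0).
G_p(0) = 0.5308. Require 1/(1 + K_p·0.5308) = 0.04, so 1 + 0.5308·K_p = 25.
K_p = (25 − 1)/0.5308 = 45.2.

K_p = 45.2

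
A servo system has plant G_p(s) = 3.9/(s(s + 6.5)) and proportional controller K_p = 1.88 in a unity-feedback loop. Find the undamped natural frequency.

ω_n = 2.71 rad/s

With unity feedback the closed-loop characteristic equation is s² + 6.5s + 1.88·3.9 = s² + 6.5s + 7.332 = 0.
So ω_n² = 7.332 ⇒ ω_n = 2.708 rad/s, and ζ = 6.5/(2ω_n) = 1.2.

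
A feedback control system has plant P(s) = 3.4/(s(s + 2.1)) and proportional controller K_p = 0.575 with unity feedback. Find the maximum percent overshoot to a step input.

2.81%

Closed-loop characteristic equation: s² + 2.1s + 1.955 = 0, so ω_n = 1.398 rad/s and ζ = 2.1/(2·1.398) = 0.751.
%OS = 100·exp(−πζ/√(1−ζ²)) = 100·exp(−π·0.751/√0.4361) = 2.81%.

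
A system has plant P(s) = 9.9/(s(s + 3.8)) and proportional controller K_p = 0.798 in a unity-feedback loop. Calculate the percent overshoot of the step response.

5.6%

The closed-loop denominator s² + 3.8s + 7.9 gives ω_n = √7.9 = 2.811 and ζ = 3.8/(2ω_n) = 0.676.
%OS = 100·exp(−πζ/√(1−ζ²)) = 100·exp(−π·0.676/√0.543) = 5.6%.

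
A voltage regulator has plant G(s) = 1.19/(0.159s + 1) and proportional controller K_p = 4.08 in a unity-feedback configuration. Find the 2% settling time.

Closed loop: T(s) = K_p·G/(1+K_p·G) = 4.855/(0.159s + 1 + 4.855), with pole at s = −(1 + 4.855)/0.159 = −36.83.
τ = 1/36.83 = 0.02716 s, so 2% settling time ≈ 4τ = 0.109 s.

T_s ≈ 0.109 s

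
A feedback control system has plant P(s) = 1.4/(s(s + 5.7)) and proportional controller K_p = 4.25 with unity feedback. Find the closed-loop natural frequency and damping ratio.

The closed-loop denominator is s(s+5.7) + 4.25·1.4 = s² + 5.7s + 5.95.
So ω_n² = 5.95 ⇒ ω_n = 2.439 rad/s, and ζ = 5.7/(2ω_n) = 1.17.

ω_n = 2.44 rad/s, ζ = 1.17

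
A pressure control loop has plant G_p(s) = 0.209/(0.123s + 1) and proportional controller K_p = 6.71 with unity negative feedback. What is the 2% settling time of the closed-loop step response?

Closed loop: T(s) = K_p·G_p/(1+K_p·G_p) = 1.402/(0.123s + 1 + 1.402), with pole at s = −(1 + 1.402)/0.123 = −19.53.
τ = 1/19.53 = 0.0512 s, so 2% settling time ≈ 4τ = 0.205 s.

T_s ≈ 0.205 s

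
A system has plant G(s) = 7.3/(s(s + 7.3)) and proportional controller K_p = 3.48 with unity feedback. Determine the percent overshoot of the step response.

The closed-loop denominator s² + 7.3s + 25.4 gives ω_n = √25.4 = 5.04 and ζ = 7.3/(2ω_n) = 0.7242.
%OS = 100·exp(−πζ/√(1−ζ²)) = 100·exp(−π·0.7242/√0.4756) = 3.69%.

3.69%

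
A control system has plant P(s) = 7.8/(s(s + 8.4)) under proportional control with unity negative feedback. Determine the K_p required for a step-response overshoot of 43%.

From %OS = 100·exp(−πζ/√(1−ζ²)) = 43%, ζ = −ln(0.43)/√(π²+ln²(0.43)) = 0.2594.
Characteristic equation s² + 8.4s + 7.8K_p = 0 gives ζ = 8.4/(2√(7.8K_p)).
Setting ζ = 0.2594: √(7.8K_p) = 8.4/(2·0.2594) = 16.19, so K_p = 262.1/7.8 = 33.6.

K_p = 33.6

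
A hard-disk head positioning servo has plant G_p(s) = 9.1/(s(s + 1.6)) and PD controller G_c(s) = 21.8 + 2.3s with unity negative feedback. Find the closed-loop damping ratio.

Forward path: (21.8 + 2.3s)·9.1/(s(s+1.6)). The closed-loop characteristic equation is s² + (1.6 + 9.1·2.3)s + 9.1·21.8 = 0.
That is s² + 22.53s + 198.4 = 0, so ω_n = 14.08 rad/s and ζ = 22.53/(2·14.08) = 0.7998.

ζ = 0.8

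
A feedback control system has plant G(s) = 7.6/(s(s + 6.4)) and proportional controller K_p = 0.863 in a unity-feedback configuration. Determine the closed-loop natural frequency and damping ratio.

The closed-loop denominator is s(s+6.4) + 0.863·7.6 = s² + 6.4s + 6.559.
Matching s² + 2ζω_n s + ω_n²: ω_n = √6.559 = 2.561 rad/s and 2ζω_n = 6.4, so ζ = 6.4/(2·2.561) = 1.25.

ω_n = 2.56 rad/s, ζ = 1.25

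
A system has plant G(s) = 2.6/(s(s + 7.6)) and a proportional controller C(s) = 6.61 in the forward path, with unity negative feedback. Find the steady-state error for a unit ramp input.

The loop has one pole at the origin (type 1). Velocity error constant K_v = lim_{s→0} s·C(s)G(s) = 6.61·2.6/7.6 = 2.261.
Steady-state error to a unit ramp: e_ss = 1/K_v = 0.442.

0.442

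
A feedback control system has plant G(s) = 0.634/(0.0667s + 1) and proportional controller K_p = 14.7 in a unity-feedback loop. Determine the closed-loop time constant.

τ = 0.00646 s

Closed loop: T(s) = K_p·G/(1+K_p·G) = 9.32/(0.0667s + 1 + 9.32), with pole at s = −(1 + 9.32)/0.0667 = −154.7.
Closed-loop time constant τ = 1/154.7 = 0.00646 s.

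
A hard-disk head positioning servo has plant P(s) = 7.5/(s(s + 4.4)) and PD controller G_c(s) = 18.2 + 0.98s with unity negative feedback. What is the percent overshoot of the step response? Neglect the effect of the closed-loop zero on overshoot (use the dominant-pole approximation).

16.1%

Forward path: (18.2 + 0.98s)·7.5/(s(s+4.4)). The closed-loop characteristic equation is s² + (4.4 + 7.5·0.98)s + 7.5·18.2 = 0.
That is s² + 11.75s + 136.5 = 0, so ω_n = 11.68 rad/s and ζ = 11.75/(2·11.68) = 0.5029.
%OS = 100·exp(−πζ/√(1−ζ²)) = 16.1%.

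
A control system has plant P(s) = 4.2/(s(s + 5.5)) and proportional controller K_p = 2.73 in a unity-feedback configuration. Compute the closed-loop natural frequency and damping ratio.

The closed-loop denominator is s(s+5.5) + 2.73·4.2 = s² + 5.5s + 11.47.
Matching s² + 2ζω_n s + ω_n²: ω_n = √11.47 = 3.386 rad/s and 2ζω_n = 5.5, so ζ = 5.5/(2·3.386) = 0.812.

ω_n = 3.39 rad/s, ζ = 0.812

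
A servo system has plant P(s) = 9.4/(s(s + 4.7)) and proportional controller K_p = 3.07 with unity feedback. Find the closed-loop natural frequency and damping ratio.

ω_n = 5.37 rad/s, ζ = 0.437

The closed-loop denominator is s(s+4.7) + 3.07·9.4 = s² + 4.7s + 28.86.
So ω_n² = 28.86 ⇒ ω_n = 5.372 rad/s, and ζ = 4.7/(2ω_n) = 0.437.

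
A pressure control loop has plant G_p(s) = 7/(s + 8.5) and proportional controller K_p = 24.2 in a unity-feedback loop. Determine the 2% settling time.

Closed-loop transfer function: T(s) = K_p·G_p(s)/(1 + K_p·G_p(s)) = 169.4/(s + 8.5 + 169.4) = 169.4/(s + 177.9).
Time constant τ = 1/177.9 = 0.005621 s, so the 2% settling time is about 4τ = 0.0225 s.

T_s ≈ 0.0225 s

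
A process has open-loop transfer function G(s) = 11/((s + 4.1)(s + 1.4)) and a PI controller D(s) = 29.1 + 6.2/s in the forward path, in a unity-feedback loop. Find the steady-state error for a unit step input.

0

The open loop D(s)G(s) has a pole at the origin (type 1), so the static position error constant is infinite and e_ss = 1/(1+∞) = 0.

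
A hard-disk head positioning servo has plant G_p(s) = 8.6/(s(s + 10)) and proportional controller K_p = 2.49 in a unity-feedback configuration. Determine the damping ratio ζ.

The closed-loop denominator is s(s+10) + 2.49·8.6 = s² + 10s + 21.41.
So ω_n² = 21.41 ⇒ ω_n = 4.628 rad/s, and ζ = 10/(2ω_n) = 1.08.

ζ = 1.08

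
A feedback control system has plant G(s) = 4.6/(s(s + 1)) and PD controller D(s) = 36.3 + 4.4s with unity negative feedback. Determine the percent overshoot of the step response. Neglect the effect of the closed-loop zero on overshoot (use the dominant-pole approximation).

1.08%

Forward path: (36.3 + 4.4s)·4.6/(s(s+1)). The closed-loop characteristic equation is s² + (1 + 4.6·4.4)s + 4.6·36.3 = 0.
That is s² + 21.24s + 167 = 0, so ω_n = 12.92 rad/s and ζ = 21.24/(2·12.92) = 0.8218.
%OS = 100·exp(−πζ/√(1−ζ²)) = 1.08%.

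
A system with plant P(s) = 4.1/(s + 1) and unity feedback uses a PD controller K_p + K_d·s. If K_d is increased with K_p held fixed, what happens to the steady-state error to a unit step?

unchanged

At s = 0 the derivative term contributes nothing: C(0) = K_p regardless of K_d, so K_pos = K_p·P(0) and e_ss are unchanged.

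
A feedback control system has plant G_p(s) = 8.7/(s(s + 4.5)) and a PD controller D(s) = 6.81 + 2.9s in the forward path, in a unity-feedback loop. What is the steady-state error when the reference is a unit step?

The open loop D(s)G_p(s) has a pole at the origin (type 1), so the static position error constant is infinite and e_ss = 1/(1+∞) = 0.

0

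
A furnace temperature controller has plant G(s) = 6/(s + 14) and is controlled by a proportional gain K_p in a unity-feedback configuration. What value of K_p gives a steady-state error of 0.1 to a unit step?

For a type-0 loop with proportional control, e_ss = 1/(1 + K_p·G(0)).
G(0) = 0.4286. Require 1/(1 + K_p·0.4286) = 0.1, so 1 + 0.4286·K_p = 10.
K_p = (10 − 1)/0.4286 = 21.

K_p = 21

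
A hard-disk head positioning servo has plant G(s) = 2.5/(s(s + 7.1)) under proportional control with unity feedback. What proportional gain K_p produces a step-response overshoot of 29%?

K_p = 37.5

From %OS = 100·exp(−πζ/√(1−ζ²)) = 29%, ζ = −ln(0.29)/√(π²+ln²(0.29)) = 0.3666.
Characteristic equation s² + 7.1s + 2.5K_p = 0 gives ζ = 7.1/(2√(2.5K_p)).
Setting ζ = 0.3666: √(2.5K_p) = 7.1/(2·0.3666) = 9.684, so K_p = 93.77/2.5 = 37.5.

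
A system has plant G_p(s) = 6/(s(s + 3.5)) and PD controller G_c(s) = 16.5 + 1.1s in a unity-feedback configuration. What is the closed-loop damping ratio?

ζ = 0.508

Forward path: (16.5 + 1.1s)·6/(s(s+3.5)). The closed-loop characteristic equation is s² + (3.5 + 6·1.1)s + 6·16.5 = 0.
That is s² + 10.1s + 99 = 0, so ω_n = 9.95 rad/s and ζ = 10.1/(2·9.95) = 0.5075.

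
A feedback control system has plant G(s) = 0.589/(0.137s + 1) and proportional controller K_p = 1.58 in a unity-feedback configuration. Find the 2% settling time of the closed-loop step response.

T_s ≈ 0.284 s

Closed loop: T(s) = K_p·G/(1+K_p·G) = 0.9306/(0.137s + 1 + 0.9306), with pole at s = −(1 + 0.9306)/0.137 = −14.09.
τ = 1/14.09 = 0.07096 s, so 2% settling time ≈ 4τ = 0.284 s.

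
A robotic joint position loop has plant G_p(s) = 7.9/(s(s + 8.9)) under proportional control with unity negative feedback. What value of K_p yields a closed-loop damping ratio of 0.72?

K_p = 4.84

Closed-loop characteristic equation: s² + 8.9s + K_p·7.9 = 0.
So ω_n = √(7.9K_p) and 2ζω_n = 8.9, giving ζ = 8.9/(2√(7.9K_p)).
Setting ζ = 0.72: √(7.9K_p) = 8.9/(2·0.72) = 6.181, so K_p = 38.2/7.9 = 4.84.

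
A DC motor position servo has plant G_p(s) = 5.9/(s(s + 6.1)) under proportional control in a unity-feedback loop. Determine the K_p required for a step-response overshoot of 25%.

K_p = 9.67

From %OS = 100·exp(−πζ/√(1−ζ²)) = 25%, ζ = −ln(0.25)/√(π²+ln²(0.25)) = 0.4037.
Characteristic equation s² + 6.1s + 5.9K_p = 0 gives ζ = 6.1/(2√(5.9K_p)).
Setting ζ = 0.4037: √(5.9K_p) = 6.1/(2·0.4037) = 7.555, so K_p = 57.08/5.9 = 9.67.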